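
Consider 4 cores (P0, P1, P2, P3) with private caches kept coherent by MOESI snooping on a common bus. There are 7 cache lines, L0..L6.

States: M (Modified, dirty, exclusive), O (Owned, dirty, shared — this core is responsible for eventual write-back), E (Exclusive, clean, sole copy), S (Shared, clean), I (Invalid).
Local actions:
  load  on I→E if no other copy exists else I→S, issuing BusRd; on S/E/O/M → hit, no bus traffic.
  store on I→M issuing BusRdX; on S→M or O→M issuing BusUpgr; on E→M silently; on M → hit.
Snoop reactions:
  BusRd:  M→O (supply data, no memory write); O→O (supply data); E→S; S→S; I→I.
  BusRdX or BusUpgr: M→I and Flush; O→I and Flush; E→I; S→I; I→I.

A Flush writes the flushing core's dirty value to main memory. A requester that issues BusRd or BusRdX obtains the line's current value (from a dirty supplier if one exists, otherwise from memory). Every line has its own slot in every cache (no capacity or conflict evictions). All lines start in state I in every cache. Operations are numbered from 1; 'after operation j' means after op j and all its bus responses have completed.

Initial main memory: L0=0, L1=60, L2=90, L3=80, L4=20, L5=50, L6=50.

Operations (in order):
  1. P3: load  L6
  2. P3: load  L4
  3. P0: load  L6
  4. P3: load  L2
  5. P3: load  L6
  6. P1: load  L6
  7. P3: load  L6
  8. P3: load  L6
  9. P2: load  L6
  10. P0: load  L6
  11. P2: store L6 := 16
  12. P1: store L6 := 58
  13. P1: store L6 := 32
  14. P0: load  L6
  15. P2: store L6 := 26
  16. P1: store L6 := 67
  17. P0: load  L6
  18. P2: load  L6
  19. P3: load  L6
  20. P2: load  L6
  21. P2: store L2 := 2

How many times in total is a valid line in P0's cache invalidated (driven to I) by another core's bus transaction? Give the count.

[1] P3: load  L6 | P0:I, P1:I, P2:I, P3:E(50) | bus: BusRd
[2] P3: load  L4 | P0:I, P1:I, P2:I, P3:E(20) | bus: BusRd
[3] P0: load  L6 | P0:S(50), P1:I, P2:I, P3:S(50) | bus: BusRd
[4] P3: load  L2 | P0:I, P1:I, P2:I, P3:E(90) | bus: BusRd
[5] P3: load  L6 | P0:S(50), P1:I, P2:I, P3:S(50) | bus: none
[6] P1: load  L6 | P0:S(50), P1:S(50), P2:I, P3:S(50) | bus: BusRd
[7] P3: load  L6 | P0:S(50), P1:S(50), P2:I, P3:S(50) | bus: none
[8] P3: load  L6 | P0:S(50), P1:S(50), P2:I, P3:S(50) | bus: none
[9] P2: load  L6 | P0:S(50), P1:S(50), P2:S(50), P3:S(50) | bus: BusRd
[10] P0: load  L6 | P0:S(50), P1:S(50), P2:S(50), P3:S(50) | bus: none
[11] P2: store L6 := 16 | P0:I, P1:I, P2:M(16), P3:I | bus: BusUpgr
[12] P1: store L6 := 58 | P0:I, P1:M(58), P2:I, P3:I | bus: BusRdX,Flush
[13] P1: store L6 := 32 | P0:I, P1:M(32), P2:I, P3:I | bus: none
[14] P0: load  L6 | P0:S(32), P1:O(32), P2:I, P3:I | bus: BusRd
[15] P2: store L6 := 26 | P0:I, P1:I, P2:M(26), P3:I | bus: BusRdX,Flush
[16] P1: store L6 := 67 | P0:I, P1:M(67), P2:I, P3:I | bus: BusRdX,Flush
[17] P0: load  L6 | P0:S(67), P1:O(67), P2:I, P3:I | bus: BusRd
[18] P2: load  L6 | P0:S(67), P1:O(67), P2:S(67), P3:I | bus: BusRd
[19] P3: load  L6 | P0:S(67), P1:O(67), P2:S(67), P3:S(67) | bus: BusRd
[20] P2: load  L6 | P0:S(67), P1:O(67), P2:S(67), P3:S(67) | bus: none
[21] P2: store L2 := 2 | P0:I, P1:I, P2:M(2), P3:I | bus: BusRdX

invalidations = 2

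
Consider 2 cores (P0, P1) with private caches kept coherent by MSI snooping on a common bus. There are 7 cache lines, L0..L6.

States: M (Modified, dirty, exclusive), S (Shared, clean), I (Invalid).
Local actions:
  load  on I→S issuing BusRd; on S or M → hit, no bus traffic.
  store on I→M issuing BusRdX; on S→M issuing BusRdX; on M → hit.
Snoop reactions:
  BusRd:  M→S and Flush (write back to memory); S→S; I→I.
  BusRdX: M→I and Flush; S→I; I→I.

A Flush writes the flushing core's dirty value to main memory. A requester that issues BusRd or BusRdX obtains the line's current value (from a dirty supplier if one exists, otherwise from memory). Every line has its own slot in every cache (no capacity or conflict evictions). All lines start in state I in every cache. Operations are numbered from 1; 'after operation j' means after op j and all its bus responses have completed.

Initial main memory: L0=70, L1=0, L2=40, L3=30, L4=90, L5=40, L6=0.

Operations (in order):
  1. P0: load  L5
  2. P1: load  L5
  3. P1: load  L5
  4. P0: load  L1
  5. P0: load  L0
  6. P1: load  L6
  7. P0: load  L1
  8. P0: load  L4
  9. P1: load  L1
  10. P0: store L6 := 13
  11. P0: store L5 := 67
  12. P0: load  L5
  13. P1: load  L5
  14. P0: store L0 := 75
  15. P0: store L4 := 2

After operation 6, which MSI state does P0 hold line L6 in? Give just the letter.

state = I

1. P0: load  L5  bus=[BusRd]  L5: P0=S P1=I  mem[L5]=40
2. P1: load  L5  bus=[BusRd]  L5: P0=S P1=S  mem[L5]=40
3. P1: load  L5  bus=[-]  L5: P0=S P1=S  mem[L5]=40
4. P0: load  L1  bus=[BusRd]  L1: P0=S P1=I  mem[L1]=0
5. P0: load  L0  bus=[BusRd]  L0: P0=S P1=I  mem[L0]=70
6. P1: load  L6  bus=[BusRd]  L6: P0=I P1=S  mem[L6]=0
7. P0: load  L1  bus=[-]  L1: P0=S P1=I  mem[L1]=0
8. P0: load  L4  bus=[BusRd]  L4: P0=S P1=I  mem[L4]=90
9. P1: load  L1  bus=[BusRd]  L1: P0=S P1=S  mem[L1]=0
10. P0: store L6 := 13  bus=[BusRdX]  L6: P0=M P1=I  mem[L6]=0
11. P0: store L5 := 67  bus=[BusRdX]  L5: P0=M P1=I  mem[L5]=40
12. P0: load  L5  bus=[-]  L5: P0=M P1=I  mem[L5]=40
13. P1: load  L5  bus=[BusRd,Flush]  L5: P0=S P1=S  mem[L5]=67
14. P0: store L0 := 75  bus=[BusRdX]  L0: P0=M P1=I  mem[L0]=70
15. P0: store L4 := 2  bus=[BusRdX]  L4: P0=M P1=I  mem[L4]=90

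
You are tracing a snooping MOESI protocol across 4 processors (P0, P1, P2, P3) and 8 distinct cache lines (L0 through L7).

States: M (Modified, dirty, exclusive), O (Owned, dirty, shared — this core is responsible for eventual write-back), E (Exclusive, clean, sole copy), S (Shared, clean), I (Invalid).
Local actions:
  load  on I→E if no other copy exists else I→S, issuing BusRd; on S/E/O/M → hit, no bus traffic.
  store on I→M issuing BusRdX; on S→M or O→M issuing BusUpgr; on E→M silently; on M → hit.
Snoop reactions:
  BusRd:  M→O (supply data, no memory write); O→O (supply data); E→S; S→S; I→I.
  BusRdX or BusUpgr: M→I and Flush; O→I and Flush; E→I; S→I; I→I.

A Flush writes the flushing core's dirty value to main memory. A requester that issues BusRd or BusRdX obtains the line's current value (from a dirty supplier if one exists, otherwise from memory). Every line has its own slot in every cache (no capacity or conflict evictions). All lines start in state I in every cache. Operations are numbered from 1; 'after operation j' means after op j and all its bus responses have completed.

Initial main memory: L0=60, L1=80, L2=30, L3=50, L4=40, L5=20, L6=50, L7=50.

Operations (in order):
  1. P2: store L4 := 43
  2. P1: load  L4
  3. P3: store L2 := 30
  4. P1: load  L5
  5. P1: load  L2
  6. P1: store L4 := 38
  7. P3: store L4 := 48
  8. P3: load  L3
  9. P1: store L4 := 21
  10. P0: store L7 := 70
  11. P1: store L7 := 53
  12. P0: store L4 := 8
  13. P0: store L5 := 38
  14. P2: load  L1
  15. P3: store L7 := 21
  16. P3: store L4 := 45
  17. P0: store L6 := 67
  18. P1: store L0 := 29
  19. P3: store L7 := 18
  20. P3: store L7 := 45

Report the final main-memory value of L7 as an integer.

memory[L7] = 53

[1] P2: store L4 := 43 | P0:I, P1:I, P2:M(43), P3:I | bus: BusRdX
[2] P1: load  L4 | P0:I, P1:S(43), P2:O(43), P3:I | bus: BusRd
[3] P3: store L2 := 30 | P0:I, P1:I, P2:I, P3:M(30) | bus: BusRdX
[4] P1: load  L5 | P0:I, P1:E(20), P2:I, P3:I | bus: BusRd
[5] P1: load  L2 | P0:I, P1:S(30), P2:I, P3:O(30) | bus: BusRd
[6] P1: store L4 := 38 | P0:I, P1:M(38), P2:I, P3:I | bus: BusUpgr,Flush
[7] P3: store L4 := 48 | P0:I, P1:I, P2:I, P3:M(48) | bus: BusRdX,Flush
[8] P3: load  L3 | P0:I, P1:I, P2:I, P3:E(50) | bus: BusRd
[9] P1: store L4 := 21 | P0:I, P1:M(21), P2:I, P3:I | bus: BusRdX,Flush
[10] P0: store L7 := 70 | P0:M(70), P1:I, P2:I, P3:I | bus: BusRdX
[11] P1: store L7 := 53 | P0:I, P1:M(53), P2:I, P3:I | bus: BusRdX,Flush
[12] P0: store L4 := 8 | P0:M(8), P1:I, P2:I, P3:I | bus: BusRdX,Flush
[13] P0: store L5 := 38 | P0:M(38), P1:I, P2:I, P3:I | bus: BusRdX
[14] P2: load  L1 | P0:I, P1:I, P2:E(80), P3:I | bus: BusRd
[15] P3: store L7 := 21 | P0:I, P1:I, P2:I, P3:M(21) | bus: BusRdX,Flush
[16] P3: store L4 := 45 | P0:I, P1:I, P2:I, P3:M(45) | bus: BusRdX,Flush
[17] P0: store L6 := 67 | P0:M(67), P1:I, P2:I, P3:I | bus: BusRdX
[18] P1: store L0 := 29 | P0:I, P1:M(29), P2:I, P3:I | bus: BusRdX
[19] P3: store L7 := 18 | P0:I, P1:I, P2:I, P3:M(18) | bus: none
[20] P3: store L7 := 45 | P0:I, P1:I, P2:I, P3:M(45) | bus: none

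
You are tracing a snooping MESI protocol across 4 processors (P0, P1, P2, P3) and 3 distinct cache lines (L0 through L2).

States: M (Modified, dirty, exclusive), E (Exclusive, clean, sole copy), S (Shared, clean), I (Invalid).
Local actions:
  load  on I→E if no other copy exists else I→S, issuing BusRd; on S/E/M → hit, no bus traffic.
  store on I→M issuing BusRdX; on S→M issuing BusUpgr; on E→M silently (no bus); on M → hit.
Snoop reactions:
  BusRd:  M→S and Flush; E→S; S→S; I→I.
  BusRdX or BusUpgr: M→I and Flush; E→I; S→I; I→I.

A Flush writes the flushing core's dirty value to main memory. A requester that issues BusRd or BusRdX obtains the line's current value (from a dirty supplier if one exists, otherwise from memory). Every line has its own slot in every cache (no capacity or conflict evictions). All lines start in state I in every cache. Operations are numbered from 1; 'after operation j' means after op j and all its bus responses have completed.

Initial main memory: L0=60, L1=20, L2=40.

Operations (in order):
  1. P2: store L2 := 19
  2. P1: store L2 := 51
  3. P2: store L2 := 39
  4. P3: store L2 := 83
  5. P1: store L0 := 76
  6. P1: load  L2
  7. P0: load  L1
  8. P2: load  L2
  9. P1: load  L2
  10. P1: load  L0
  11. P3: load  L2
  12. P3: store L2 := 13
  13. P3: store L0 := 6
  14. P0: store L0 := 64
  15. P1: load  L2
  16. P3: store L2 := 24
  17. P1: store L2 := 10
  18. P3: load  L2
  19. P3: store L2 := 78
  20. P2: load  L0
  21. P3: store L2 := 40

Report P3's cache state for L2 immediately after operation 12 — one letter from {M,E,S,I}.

[1] P2: store L2 := 19 | P0:I, P1:I, P2:M(19), P3:I | bus: BusRdX
[2] P1: store L2 := 51 | P0:I, P1:M(51), P2:I, P3:I | bus: BusRdX,Flush
[3] P2: store L2 := 39 | P0:I, P1:I, P2:M(39), P3:I | bus: BusRdX,Flush
[4] P3: store L2 := 83 | P0:I, P1:I, P2:I, P3:M(83) | bus: BusRdX,Flush
[5] P1: store L0 := 76 | P0:I, P1:M(76), P2:I, P3:I | bus: BusRdX
[6] P1: load  L2 | P0:I, P1:S(83), P2:I, P3:S(83) | bus: BusRd,Flush
[7] P0: load  L1 | P0:E(20), P1:I, P2:I, P3:I | bus: BusRd
[8] P2: load  L2 | P0:I, P1:S(83), P2:S(83), P3:S(83) | bus: BusRd
[9] P1: load  L2 | P0:I, P1:S(83), P2:S(83), P3:S(83) | bus: none
[10] P1: load  L0 | P0:I, P1:M(76), P2:I, P3:I | bus: none
[11] P3: load  L2 | P0:I, P1:S(83), P2:S(83), P3:S(83) | bus: none
[12] P3: store L2 := 13 | P0:I, P1:I, P2:I, P3:M(13) | bus: BusUpgr
[13] P3: store L0 := 6 | P0:I, P1:I, P2:I, P3:M(6) | bus: BusRdX,Flush
[14] P0: store L0 := 64 | P0:M(64), P1:I, P2:I, P3:I | bus: BusRdX,Flush
[15] P1: load  L2 | P0:I, P1:S(13), P2:I, P3:S(13) | bus: BusRd,Flush
[16] P3: store L2 := 24 | P0:I, P1:I, P2:I, P3:M(24) | bus: BusUpgr
[17] P1: store L2 := 10 | P0:I, P1:M(10), P2:I, P3:I | bus: BusRdX,Flush
[18] P3: load  L2 | P0:I, P1:S(10), P2:I, P3:S(10) | bus: BusRd,Flush
[19] P3: store L2 := 78 | P0:I, P1:I, P2:I, P3:M(78) | bus: BusUpgr
[20] P2: load  L0 | P0:S(64), P1:I, P2:S(64), P3:I | bus: BusRd,Flush
[21] P3: store L2 := 40 | P0:I, P1:I, P2:I, P3:M(40) | bus: none

state = M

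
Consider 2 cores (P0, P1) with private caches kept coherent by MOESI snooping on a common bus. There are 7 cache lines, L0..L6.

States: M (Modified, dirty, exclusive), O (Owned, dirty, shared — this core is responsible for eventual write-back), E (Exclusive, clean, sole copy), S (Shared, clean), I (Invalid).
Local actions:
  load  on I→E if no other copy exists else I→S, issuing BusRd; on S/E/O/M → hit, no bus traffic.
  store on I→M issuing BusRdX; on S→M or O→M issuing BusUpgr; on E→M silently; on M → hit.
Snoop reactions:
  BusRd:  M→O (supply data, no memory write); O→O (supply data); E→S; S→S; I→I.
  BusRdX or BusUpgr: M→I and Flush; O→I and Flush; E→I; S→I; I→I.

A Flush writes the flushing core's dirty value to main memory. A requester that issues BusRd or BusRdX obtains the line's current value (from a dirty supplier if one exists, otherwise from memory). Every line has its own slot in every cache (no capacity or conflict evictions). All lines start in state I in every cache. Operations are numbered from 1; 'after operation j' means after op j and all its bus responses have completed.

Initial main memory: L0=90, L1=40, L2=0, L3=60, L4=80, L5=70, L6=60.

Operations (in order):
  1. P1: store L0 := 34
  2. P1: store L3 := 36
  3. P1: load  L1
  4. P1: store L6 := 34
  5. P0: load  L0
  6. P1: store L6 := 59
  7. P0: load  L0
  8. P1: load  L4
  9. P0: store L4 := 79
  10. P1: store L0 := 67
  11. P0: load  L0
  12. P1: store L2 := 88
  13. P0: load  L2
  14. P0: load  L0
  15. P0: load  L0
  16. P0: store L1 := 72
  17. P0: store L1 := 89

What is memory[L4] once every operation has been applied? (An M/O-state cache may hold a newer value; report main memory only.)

memory[L4] = 80

step 1: P1: store L0 := 34  ⟶  IM  (L0)  txn=BusRdX  M[L0]=90
step 2: P1: store L3 := 36  ⟶  IM  (L3)  txn=BusRdX  M[L3]=60
step 3: P1: load  L1  ⟶  IE  (L1)  txn=BusRd  M[L1]=40
step 4: P1: store L6 := 34  ⟶  IM  (L6)  txn=BusRdX  M[L6]=60
step 5: P0: load  L0  ⟶  SO  (L0)  txn=BusRd  M[L0]=90
step 6: P1: store L6 := 59  ⟶  IM  (L6)  txn=∅  M[L6]=60
step 7: P0: load  L0  ⟶  SO  (L0)  txn=∅  M[L0]=90
step 8: P1: load  L4  ⟶  IE  (L4)  txn=BusRd  M[L4]=80
step 9: P0: store L4 := 79  ⟶  MI  (L4)  txn=BusRdX  M[L4]=80
step 10: P1: store L0 := 67  ⟶  IM  (L0)  txn=BusUpgr  M[L0]=90
step 11: P0: load  L0  ⟶  SO  (L0)  txn=BusRd  M[L0]=90
step 12: P1: store L2 := 88  ⟶  IM  (L2)  txn=BusRdX  M[L2]=0
step 13: P0: load  L2  ⟶  SO  (L2)  txn=BusRd  M[L2]=0
step 14: P0: load  L0  ⟶  SO  (L0)  txn=∅  M[L0]=90
step 15: P0: load  L0  ⟶  SO  (L0)  txn=∅  M[L0]=90
step 16: P0: store L1 := 72  ⟶  MI  (L1)  txn=BusRdX  M[L1]=40
step 17: P0: store L1 := 89  ⟶  MI  (L1)  txn=∅  M[L1]=40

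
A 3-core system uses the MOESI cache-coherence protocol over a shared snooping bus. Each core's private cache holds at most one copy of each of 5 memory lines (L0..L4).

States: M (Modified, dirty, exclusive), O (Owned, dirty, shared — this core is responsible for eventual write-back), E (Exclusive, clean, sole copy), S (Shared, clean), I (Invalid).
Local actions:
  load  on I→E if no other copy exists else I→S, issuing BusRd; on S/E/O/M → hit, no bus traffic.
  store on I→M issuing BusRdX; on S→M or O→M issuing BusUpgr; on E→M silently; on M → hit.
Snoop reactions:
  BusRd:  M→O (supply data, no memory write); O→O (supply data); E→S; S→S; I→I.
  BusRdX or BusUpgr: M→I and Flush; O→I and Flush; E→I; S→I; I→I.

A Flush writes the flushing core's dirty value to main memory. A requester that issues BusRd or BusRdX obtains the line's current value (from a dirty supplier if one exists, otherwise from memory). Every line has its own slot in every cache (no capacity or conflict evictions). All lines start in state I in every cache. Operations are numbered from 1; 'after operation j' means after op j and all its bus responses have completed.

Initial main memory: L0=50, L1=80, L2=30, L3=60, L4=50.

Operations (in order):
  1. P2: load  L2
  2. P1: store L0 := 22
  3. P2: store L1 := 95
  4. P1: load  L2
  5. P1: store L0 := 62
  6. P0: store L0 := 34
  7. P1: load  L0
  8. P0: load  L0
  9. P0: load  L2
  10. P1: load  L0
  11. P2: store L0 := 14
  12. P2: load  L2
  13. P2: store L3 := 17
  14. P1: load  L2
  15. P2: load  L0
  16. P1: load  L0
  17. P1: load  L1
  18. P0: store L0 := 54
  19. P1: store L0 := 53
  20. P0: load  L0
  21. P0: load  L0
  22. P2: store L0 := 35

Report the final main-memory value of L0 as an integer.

memory[L0] = 53

step 1: P2: load  L2  ⟶  IIE  (L2)  txn=BusRd  M[L2]=30
step 2: P1: store L0 := 22  ⟶  IMI  (L0)  txn=BusRdX  M[L0]=50
step 3: P2: store L1 := 95  ⟶  IIM  (L1)  txn=BusRdX  M[L1]=80
step 4: P1: load  L2  ⟶  ISS  (L2)  txn=BusRd  M[L2]=30
step 5: P1: store L0 := 62  ⟶  IMI  (L0)  txn=∅  M[L0]=50
step 6: P0: store L0 := 34  ⟶  MII  (L0)  txn=BusRdX+Flush  M[L0]=62
step 7: P1: load  L0  ⟶  OSI  (L0)  txn=BusRd  M[L0]=62
step 8: P0: load  L0  ⟶  OSI  (L0)  txn=∅  M[L0]=62
step 9: P0: load  L2  ⟶  SSS  (L2)  txn=BusRd  M[L2]=30
step 10: P1: load  L0  ⟶  OSI  (L0)  txn=∅  M[L0]=62
step 11: P2: store L0 := 14  ⟶  IIM  (L0)  txn=BusRdX+Flush  M[L0]=34
step 12: P2: load  L2  ⟶  SSS  (L2)  txn=∅  M[L2]=30
step 13: P2: store L3 := 17  ⟶  IIM  (L3)  txn=BusRdX  M[L3]=60
step 14: P1: load  L2  ⟶  SSS  (L2)  txn=∅  M[L2]=30
step 15: P2: load  L0  ⟶  IIM  (L0)  txn=∅  M[L0]=34
step 16: P1: load  L0  ⟶  ISO  (L0)  txn=BusRd  M[L0]=34
step 17: P1: load  L1  ⟶  ISO  (L1)  txn=BusRd  M[L1]=80
step 18: P0: store L0 := 54  ⟶  MII  (L0)  txn=BusRdX+Flush  M[L0]=14
step 19: P1: store L0 := 53  ⟶  IMI  (L0)  txn=BusRdX+Flush  M[L0]=54
step 20: P0: load  L0  ⟶  SOI  (L0)  txn=BusRd  M[L0]=54
step 21: P0: load  L0  ⟶  SOI  (L0)  txn=∅  M[L0]=54
step 22: P2: store L0 := 35  ⟶  IIM  (L0)  txn=BusRdX+Flush  M[L0]=53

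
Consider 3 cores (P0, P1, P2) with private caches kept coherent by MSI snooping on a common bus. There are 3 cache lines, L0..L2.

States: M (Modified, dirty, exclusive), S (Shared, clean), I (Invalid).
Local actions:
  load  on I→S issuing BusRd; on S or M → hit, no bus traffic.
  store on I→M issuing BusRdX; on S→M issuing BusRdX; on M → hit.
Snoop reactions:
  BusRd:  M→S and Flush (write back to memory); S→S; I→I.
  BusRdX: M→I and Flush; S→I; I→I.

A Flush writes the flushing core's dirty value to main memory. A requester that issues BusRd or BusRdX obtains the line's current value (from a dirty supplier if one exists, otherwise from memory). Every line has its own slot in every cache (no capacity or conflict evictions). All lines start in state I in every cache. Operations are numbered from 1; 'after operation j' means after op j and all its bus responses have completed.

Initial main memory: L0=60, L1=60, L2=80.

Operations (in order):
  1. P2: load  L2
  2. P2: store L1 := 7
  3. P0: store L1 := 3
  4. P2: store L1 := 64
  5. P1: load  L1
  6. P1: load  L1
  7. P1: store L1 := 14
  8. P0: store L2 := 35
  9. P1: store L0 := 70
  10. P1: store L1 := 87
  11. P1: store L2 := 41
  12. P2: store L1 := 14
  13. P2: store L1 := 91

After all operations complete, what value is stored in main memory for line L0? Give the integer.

step 1: P2: load  L2  ⟶  IIS  (L2)  txn=BusRd  M[L2]=80
step 2: P2: store L1 := 7  ⟶  IIM  (L1)  txn=BusRdX  M[L1]=60
step 3: P0: store L1 := 3  ⟶  MII  (L1)  txn=BusRdX+Flush  M[L1]=7
step 4: P2: store L1 := 64  ⟶  IIM  (L1)  txn=BusRdX+Flush  M[L1]=3
step 5: P1: load  L1  ⟶  ISS  (L1)  txn=BusRd+Flush  M[L1]=64
step 6: P1: load  L1  ⟶  ISS  (L1)  txn=∅  M[L1]=64
step 7: P1: store L1 := 14  ⟶  IMI  (L1)  txn=BusRdX  M[L1]=64
step 8: P0: store L2 := 35  ⟶  MII  (L2)  txn=BusRdX  M[L2]=80
step 9: P1: store L0 := 70  ⟶  IMI  (L0)  txn=BusRdX  M[L0]=60
step 10: P1: store L1 := 87  ⟶  IMI  (L1)  txn=∅  M[L1]=64
step 11: P1: store L2 := 41  ⟶  IMI  (L2)  txn=BusRdX+Flush  M[L2]=35
step 12: P2: store L1 := 14  ⟶  IIM  (L1)  txn=BusRdX+Flush  M[L1]=87
step 13: P2: store L1 := 91  ⟶  IIM  (L1)  txn=∅  M[L1]=87

memory[L0] = 60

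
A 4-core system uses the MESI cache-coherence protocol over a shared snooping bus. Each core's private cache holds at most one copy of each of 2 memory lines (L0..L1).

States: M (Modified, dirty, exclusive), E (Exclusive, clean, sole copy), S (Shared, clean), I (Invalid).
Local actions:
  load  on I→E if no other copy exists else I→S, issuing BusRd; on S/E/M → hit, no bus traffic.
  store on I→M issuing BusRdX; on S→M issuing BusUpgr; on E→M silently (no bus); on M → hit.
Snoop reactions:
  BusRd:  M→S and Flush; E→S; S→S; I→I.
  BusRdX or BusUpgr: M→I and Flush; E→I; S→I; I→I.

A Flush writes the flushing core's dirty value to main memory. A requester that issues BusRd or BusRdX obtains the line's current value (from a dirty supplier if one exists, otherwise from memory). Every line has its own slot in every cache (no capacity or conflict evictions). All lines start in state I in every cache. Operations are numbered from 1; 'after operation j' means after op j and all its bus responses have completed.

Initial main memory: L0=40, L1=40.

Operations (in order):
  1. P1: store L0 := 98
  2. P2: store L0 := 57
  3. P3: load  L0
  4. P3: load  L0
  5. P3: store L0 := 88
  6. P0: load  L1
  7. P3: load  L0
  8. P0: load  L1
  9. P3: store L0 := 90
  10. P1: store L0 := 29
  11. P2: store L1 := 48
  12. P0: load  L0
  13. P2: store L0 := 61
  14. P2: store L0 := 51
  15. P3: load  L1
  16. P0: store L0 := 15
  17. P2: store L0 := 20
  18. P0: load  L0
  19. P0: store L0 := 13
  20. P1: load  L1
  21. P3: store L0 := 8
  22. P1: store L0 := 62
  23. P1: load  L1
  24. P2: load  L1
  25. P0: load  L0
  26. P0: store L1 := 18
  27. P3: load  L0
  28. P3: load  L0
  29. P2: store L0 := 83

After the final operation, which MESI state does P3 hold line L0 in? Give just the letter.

state = I

  op1 P1: store L0 := 98 → I/M/I/I on L0; bus BusRdX; mem=40
  op2 P2: store L0 := 57 → I/I/M/I on L0; bus BusRdX Flush; mem=98
  op3 P3: load  L0 → I/I/S/S on L0; bus BusRd Flush; mem=57
  op4 P3: load  L0 → I/I/S/S on L0; bus (none); mem=57
  op5 P3: store L0 := 88 → I/I/I/M on L0; bus BusUpgr; mem=57
  op6 P0: load  L1 → E/I/I/I on L1; bus BusRd; mem=40
  op7 P3: load  L0 → I/I/I/M on L0; bus (none); mem=57
  op8 P0: load  L1 → E/I/I/I on L1; bus (none); mem=40
  op9 P3: store L0 := 90 → I/I/I/M on L0; bus (none); mem=57
  op10 P1: store L0 := 29 → I/M/I/I on L0; bus BusRdX Flush; mem=90
  op11 P2: store L1 := 48 → I/I/M/I on L1; bus BusRdX; mem=40
  op12 P0: load  L0 → S/S/I/I on L0; bus BusRd Flush; mem=29
  op13 P2: store L0 := 61 → I/I/M/I on L0; bus BusRdX; mem=29
  op14 P2: store L0 := 51 → I/I/M/I on L0; bus (none); mem=29
  op15 P3: load  L1 → I/I/S/S on L1; bus BusRd Flush; mem=48
  op16 P0: store L0 := 15 → M/I/I/I on L0; bus BusRdX Flush; mem=51
  op17 P2: store L0 := 20 → I/I/M/I on L0; bus BusRdX Flush; mem=15
  op18 P0: load  L0 → S/I/S/I on L0; bus BusRd Flush; mem=20
  op19 P0: store L0 := 13 → M/I/I/I on L0; bus BusUpgr; mem=20
  op20 P1: load  L1 → I/S/S/S on L1; bus BusRd; mem=48
  op21 P3: store L0 := 8 → I/I/I/M on L0; bus BusRdX Flush; mem=13
  op22 P1: store L0 := 62 → I/M/I/I on L0; bus BusRdX Flush; mem=8
  op23 P1: load  L1 → I/S/S/S on L1; bus (none); mem=48
  op24 P2: load  L1 → I/S/S/S on L1; bus (none); mem=48
  op25 P0: load  L0 → S/S/I/I on L0; bus BusRd Flush; mem=62
  op26 P0: store L1 := 18 → M/I/I/I on L1; bus BusRdX; mem=48
  op27 P3: load  L0 → S/S/I/S on L0; bus BusRd; mem=62
  op28 P3: load  L0 → S/S/I/S on L0; bus (none); mem=62
  op29 P2: store L0 := 83 → I/I/M/I on L0; bus BusRdX; mem=62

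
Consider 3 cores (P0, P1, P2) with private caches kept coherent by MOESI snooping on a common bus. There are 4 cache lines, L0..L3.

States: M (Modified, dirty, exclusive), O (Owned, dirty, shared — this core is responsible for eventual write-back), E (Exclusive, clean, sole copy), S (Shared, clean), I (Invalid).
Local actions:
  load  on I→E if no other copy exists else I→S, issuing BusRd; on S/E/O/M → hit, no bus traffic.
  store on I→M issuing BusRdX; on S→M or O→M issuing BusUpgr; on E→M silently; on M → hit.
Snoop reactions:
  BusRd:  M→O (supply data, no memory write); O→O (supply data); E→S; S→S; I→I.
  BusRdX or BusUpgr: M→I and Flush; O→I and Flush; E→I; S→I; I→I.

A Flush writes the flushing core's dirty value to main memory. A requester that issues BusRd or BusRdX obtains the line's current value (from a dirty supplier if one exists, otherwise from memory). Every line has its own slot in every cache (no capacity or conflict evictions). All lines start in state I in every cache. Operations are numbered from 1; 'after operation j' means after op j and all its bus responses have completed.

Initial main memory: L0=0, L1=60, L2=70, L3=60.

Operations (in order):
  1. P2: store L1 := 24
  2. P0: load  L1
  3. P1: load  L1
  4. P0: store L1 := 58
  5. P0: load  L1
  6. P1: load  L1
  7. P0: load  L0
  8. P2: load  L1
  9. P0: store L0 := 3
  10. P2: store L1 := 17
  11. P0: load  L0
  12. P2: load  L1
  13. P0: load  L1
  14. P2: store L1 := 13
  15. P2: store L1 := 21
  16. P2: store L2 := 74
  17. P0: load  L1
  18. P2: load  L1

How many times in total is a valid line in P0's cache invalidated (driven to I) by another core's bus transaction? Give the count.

invalidations = 2

[1] P2: store L1 := 24 | P0:I, P1:I, P2:M(24) | bus: BusRdX
[2] P0: load  L1 | P0:S(24), P1:I, P2:O(24) | bus: BusRd
[3] P1: load  L1 | P0:S(24), P1:S(24), P2:O(24) | bus: BusRd
[4] P0: store L1 := 58 | P0:M(58), P1:I, P2:I | bus: BusUpgr,Flush
[5] P0: load  L1 | P0:M(58), P1:I, P2:I | bus: none
[6] P1: load  L1 | P0:O(58), P1:S(58), P2:I | bus: BusRd
[7] P0: load  L0 | P0:E(0), P1:I, P2:I | bus: BusRd
[8] P2: load  L1 | P0:O(58), P1:S(58), P2:S(58) | bus: BusRd
[9] P0: store L0 := 3 | P0:M(3), P1:I, P2:I | bus: none
[10] P2: store L1 := 17 | P0:I, P1:I, P2:M(17) | bus: BusUpgr,Flush
[11] P0: load  L0 | P0:M(3), P1:I, P2:I | bus: none
[12] P2: load  L1 | P0:I, P1:I, P2:M(17) | bus: none
[13] P0: load  L1 | P0:S(17), P1:I, P2:O(17) | bus: BusRd
[14] P2: store L1 := 13 | P0:I, P1:I, P2:M(13) | bus: BusUpgr
[15] P2: store L1 := 21 | P0:I, P1:I, P2:M(21) | bus: none
[16] P2: store L2 := 74 | P0:I, P1:I, P2:M(74) | bus: BusRdX
[17] P0: load  L1 | P0:S(21), P1:I, P2:O(21) | bus: BusRd
[18] P2: load  L1 | P0:S(21), P1:I, P2:O(21) | bus: none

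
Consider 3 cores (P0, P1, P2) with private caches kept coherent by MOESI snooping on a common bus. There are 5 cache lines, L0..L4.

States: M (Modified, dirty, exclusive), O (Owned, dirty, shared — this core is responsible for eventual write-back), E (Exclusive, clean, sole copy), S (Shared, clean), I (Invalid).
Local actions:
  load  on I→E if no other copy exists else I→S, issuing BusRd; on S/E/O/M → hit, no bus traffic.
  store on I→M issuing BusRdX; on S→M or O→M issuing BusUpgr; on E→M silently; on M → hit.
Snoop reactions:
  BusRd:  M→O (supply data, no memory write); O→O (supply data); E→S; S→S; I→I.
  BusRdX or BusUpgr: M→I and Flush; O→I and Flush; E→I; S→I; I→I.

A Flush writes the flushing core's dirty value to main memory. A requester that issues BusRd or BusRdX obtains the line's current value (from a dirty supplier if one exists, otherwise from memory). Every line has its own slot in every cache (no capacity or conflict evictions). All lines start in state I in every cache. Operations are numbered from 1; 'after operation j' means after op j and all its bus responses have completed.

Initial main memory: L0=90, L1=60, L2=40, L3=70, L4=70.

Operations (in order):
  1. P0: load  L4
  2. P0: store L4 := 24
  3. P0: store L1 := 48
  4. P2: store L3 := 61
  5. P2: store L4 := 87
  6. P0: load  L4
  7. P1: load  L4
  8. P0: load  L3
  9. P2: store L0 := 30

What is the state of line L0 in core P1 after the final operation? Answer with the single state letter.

1. P0: load  L4  bus=[BusRd]  L4: P0=E P1=I P2=I  mem[L4]=70
2. P0: store L4 := 24  bus=[-]  L4: P0=M P1=I P2=I  mem[L4]=70
3. P0: store L1 := 48  bus=[BusRdX]  L1: P0=M P1=I P2=I  mem[L1]=60
4. P2: store L3 := 61  bus=[BusRdX]  L3: P0=I P1=I P2=M  mem[L3]=70
5. P2: store L4 := 87  bus=[BusRdX,Flush]  L4: P0=I P1=I P2=M  mem[L4]=24
6. P0: load  L4  bus=[BusRd]  L4: P0=S P1=I P2=O  mem[L4]=24
7. P1: load  L4  bus=[BusRd]  L4: P0=S P1=S P2=O  mem[L4]=24
8. P0: load  L3  bus=[BusRd]  L3: P0=S P1=I P2=O  mem[L3]=70
9. P2: store L0 := 30  bus=[BusRdX]  L0: P0=I P1=I P2=M  mem[L0]=90

state = I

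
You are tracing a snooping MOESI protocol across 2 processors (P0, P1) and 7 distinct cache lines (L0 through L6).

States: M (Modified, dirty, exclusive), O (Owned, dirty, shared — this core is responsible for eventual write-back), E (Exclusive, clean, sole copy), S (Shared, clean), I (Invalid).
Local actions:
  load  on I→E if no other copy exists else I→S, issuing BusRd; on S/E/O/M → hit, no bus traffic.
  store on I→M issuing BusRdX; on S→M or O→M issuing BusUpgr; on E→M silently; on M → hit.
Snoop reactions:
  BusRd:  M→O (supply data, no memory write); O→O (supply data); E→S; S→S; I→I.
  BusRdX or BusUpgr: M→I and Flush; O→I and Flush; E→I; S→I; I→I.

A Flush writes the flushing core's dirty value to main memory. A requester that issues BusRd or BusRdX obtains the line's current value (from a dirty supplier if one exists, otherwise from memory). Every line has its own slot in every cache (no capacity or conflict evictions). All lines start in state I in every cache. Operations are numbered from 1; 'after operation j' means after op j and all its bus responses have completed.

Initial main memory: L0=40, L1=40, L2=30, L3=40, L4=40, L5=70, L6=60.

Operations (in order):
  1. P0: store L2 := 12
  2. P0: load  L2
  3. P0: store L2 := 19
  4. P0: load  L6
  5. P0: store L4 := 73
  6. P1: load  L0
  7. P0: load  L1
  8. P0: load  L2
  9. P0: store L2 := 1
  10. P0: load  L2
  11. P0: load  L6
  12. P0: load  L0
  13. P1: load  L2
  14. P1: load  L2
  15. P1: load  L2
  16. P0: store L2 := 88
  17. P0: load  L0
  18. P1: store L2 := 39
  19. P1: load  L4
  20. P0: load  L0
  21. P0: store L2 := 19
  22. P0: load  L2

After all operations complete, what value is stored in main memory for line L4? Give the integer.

memory[L4] = 40

1. P0: store L2 := 12  bus=[BusRdX]  L2: P0=M P1=I  mem[L2]=30
2. P0: load  L2  bus=[-]  L2: P0=M P1=I  mem[L2]=30
3. P0: store L2 := 19  bus=[-]  L2: P0=M P1=I  mem[L2]=30
4. P0: load  L6  bus=[BusRd]  L6: P0=E P1=I  mem[L6]=60
5. P0: store L4 := 73  bus=[BusRdX]  L4: P0=M P1=I  mem[L4]=40
6. P1: load  L0  bus=[BusRd]  L0: P0=I P1=E  mem[L0]=40
7. P0: load  L1  bus=[BusRd]  L1: P0=E P1=I  mem[L1]=40
8. P0: load  L2  bus=[-]  L2: P0=M P1=I  mem[L2]=30
9. P0: store L2 := 1  bus=[-]  L2: P0=M P1=I  mem[L2]=30
10. P0: load  L2  bus=[-]  L2: P0=M P1=I  mem[L2]=30
11. P0: load  L6  bus=[-]  L6: P0=E P1=I  mem[L6]=60
12. P0: load  L0  bus=[BusRd]  L0: P0=S P1=S  mem[L0]=40
13. P1: load  L2  bus=[BusRd]  L2: P0=O P1=S  mem[L2]=30
14. P1: load  L2  bus=[-]  L2: P0=O P1=S  mem[L2]=30
15. P1: load  L2  bus=[-]  L2: P0=O P1=S  mem[L2]=30
16. P0: store L2 := 88  bus=[BusUpgr]  L2: P0=M P1=I  mem[L2]=30
17. P0: load  L0  bus=[-]  L0: P0=S P1=S  mem[L0]=40
18. P1: store L2 := 39  bus=[BusRdX,Flush]  L2: P0=I P1=M  mem[L2]=88
19. P1: load  L4  bus=[BusRd]  L4: P0=O P1=S  mem[L4]=40
20. P0: load  L0  bus=[-]  L0: P0=S P1=S  mem[L0]=40
21. P0: store L2 := 19  bus=[BusRdX,Flush]  L2: P0=M P1=I  mem[L2]=39
22. P0: load  L2  bus=[-]  L2: P0=M P1=I  mem[L2]=39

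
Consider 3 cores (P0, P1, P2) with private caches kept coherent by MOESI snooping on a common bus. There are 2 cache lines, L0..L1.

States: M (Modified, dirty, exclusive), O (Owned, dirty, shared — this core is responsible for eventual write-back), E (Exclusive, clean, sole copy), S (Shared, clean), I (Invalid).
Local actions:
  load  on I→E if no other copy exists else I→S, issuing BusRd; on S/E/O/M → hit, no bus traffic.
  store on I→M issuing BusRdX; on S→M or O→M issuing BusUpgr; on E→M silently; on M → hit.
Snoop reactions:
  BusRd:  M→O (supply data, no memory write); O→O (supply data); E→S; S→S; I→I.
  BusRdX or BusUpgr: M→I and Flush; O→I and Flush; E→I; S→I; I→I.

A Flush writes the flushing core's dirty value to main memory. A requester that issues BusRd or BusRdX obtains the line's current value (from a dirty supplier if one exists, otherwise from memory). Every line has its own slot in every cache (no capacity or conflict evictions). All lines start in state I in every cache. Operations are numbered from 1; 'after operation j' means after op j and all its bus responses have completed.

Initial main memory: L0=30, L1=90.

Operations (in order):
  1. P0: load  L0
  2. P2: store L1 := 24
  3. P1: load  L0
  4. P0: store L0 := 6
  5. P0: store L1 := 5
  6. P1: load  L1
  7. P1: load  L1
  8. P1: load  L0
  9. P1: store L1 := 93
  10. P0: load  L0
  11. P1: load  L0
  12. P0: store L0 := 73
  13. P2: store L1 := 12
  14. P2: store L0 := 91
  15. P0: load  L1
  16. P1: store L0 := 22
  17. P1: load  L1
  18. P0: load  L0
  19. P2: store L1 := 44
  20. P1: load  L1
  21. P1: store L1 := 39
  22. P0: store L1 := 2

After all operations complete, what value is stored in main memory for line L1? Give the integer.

1. P0: load  L0  bus=[BusRd]  L0: P0=E P1=I P2=I  mem[L0]=30
2. P2: store L1 := 24  bus=[BusRdX]  L1: P0=I P1=I P2=M  mem[L1]=90
3. P1: load  L0  bus=[BusRd]  L0: P0=S P1=S P2=I  mem[L0]=30
4. P0: store L0 := 6  bus=[BusUpgr]  L0: P0=M P1=I P2=I  mem[L0]=30
5. P0: store L1 := 5  bus=[BusRdX,Flush]  L1: P0=M P1=I P2=I  mem[L1]=24
6. P1: load  L1  bus=[BusRd]  L1: P0=O P1=S P2=I  mem[L1]=24
7. P1: load  L1  bus=[-]  L1: P0=O P1=S P2=I  mem[L1]=24
8. P1: load  L0  bus=[BusRd]  L0: P0=O P1=S P2=I  mem[L0]=30
9. P1: store L1 := 93  bus=[BusUpgr,Flush]  L1: P0=I P1=M P2=I  mem[L1]=5
10. P0: load  L0  bus=[-]  L0: P0=O P1=S P2=I  mem[L0]=30
11. P1: load  L0  bus=[-]  L0: P0=O P1=S P2=I  mem[L0]=30
12. P0: store L0 := 73  bus=[BusUpgr]  L0: P0=M P1=I P2=I  mem[L0]=30
13. P2: store L1 := 12  bus=[BusRdX,Flush]  L1: P0=I P1=I P2=M  mem[L1]=93
14. P2: store L0 := 91  bus=[BusRdX,Flush]  L0: P0=I P1=I P2=M  mem[L0]=73
15. P0: load  L1  bus=[BusRd]  L1: P0=S P1=I P2=O  mem[L1]=93
16. P1: store L0 := 22  bus=[BusRdX,Flush]  L0: P0=I P1=M P2=I  mem[L0]=91
17. P1: load  L1  bus=[BusRd]  L1: P0=S P1=S P2=O  mem[L1]=93
18. P0: load  L0  bus=[BusRd]  L0: P0=S P1=O P2=I  mem[L0]=91
19. P2: store L1 := 44  bus=[BusUpgr]  L1: P0=I P1=I P2=M  mem[L1]=93
20. P1: load  L1  bus=[BusRd]  L1: P0=I P1=S P2=O  mem[L1]=93
21. P1: store L1 := 39  bus=[BusUpgr,Flush]  L1: P0=I P1=M P2=I  mem[L1]=44
22. P0: store L1 := 2  bus=[BusRdX,Flush]  L1: P0=M P1=I P2=I  mem[L1]=39

memory[L1] = 39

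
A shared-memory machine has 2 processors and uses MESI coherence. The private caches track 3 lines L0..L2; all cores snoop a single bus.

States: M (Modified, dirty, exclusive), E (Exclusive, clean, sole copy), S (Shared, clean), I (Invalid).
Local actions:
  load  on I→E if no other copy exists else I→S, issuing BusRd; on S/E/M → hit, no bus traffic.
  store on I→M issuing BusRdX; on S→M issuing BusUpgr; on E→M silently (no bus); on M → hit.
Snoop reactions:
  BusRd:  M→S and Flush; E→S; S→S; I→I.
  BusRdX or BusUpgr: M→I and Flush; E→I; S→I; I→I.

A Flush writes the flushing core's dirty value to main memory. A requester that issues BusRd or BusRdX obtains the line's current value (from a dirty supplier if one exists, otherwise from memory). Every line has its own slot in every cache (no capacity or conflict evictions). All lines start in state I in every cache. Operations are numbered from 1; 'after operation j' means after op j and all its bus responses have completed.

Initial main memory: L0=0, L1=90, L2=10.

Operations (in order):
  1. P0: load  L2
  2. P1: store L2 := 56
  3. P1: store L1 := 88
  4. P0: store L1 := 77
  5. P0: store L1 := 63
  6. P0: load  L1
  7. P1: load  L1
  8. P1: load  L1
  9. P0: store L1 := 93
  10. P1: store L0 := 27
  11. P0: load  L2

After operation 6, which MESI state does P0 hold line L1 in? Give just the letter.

state = M

[1] P0: load  L2 | P0:E(10), P1:I | bus: BusRd
[2] P1: store L2 := 56 | P0:I, P1:M(56) | bus: BusRdX
[3] P1: store L1 := 88 | P0:I, P1:M(88) | bus: BusRdX
[4] P0: store L1 := 77 | P0:M(77), P1:I | bus: BusRdX,Flush
[5] P0: store L1 := 63 | P0:M(63), P1:I | bus: none
[6] P0: load  L1 | P0:M(63), P1:I | bus: none
[7] P1: load  L1 | P0:S(63), P1:S(63) | bus: BusRd,Flush
[8] P1: load  L1 | P0:S(63), P1:S(63) | bus: none
[9] P0: store L1 := 93 | P0:M(93), P1:I | bus: BusUpgr
[10] P1: store L0 := 27 | P0:I, P1:M(27) | bus: BusRdX
[11] P0: load  L2 | P0:S(56), P1:S(56) | bus: BusRd,Flush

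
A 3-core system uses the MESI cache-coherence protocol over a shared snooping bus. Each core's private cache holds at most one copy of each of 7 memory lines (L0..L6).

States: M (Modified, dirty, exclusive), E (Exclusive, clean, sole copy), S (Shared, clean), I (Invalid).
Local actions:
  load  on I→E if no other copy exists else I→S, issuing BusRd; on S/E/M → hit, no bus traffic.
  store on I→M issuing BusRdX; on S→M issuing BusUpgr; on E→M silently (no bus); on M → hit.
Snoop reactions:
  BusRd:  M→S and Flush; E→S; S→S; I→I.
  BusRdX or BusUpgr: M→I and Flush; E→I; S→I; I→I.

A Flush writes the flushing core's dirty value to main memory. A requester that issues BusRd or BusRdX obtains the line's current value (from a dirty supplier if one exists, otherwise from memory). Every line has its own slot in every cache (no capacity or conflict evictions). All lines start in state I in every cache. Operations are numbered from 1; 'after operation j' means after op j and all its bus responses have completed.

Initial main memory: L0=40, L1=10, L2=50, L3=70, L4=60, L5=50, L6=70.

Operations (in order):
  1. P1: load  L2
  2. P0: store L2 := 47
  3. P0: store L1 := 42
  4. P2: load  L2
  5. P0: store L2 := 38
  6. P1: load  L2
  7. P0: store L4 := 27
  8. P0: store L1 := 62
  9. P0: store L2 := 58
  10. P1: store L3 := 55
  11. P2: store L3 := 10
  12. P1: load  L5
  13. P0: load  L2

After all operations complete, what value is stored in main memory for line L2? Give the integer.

memory[L2] = 38

[1] P1: load  L2 | P0:I, P1:E(50), P2:I | bus: BusRd
[2] P0: store L2 := 47 | P0:M(47), P1:I, P2:I | bus: BusRdX
[3] P0: store L1 := 42 | P0:M(42), P1:I, P2:I | bus: BusRdX
[4] P2: load  L2 | P0:S(47), P1:I, P2:S(47) | bus: BusRd,Flush
[5] P0: store L2 := 38 | P0:M(38), P1:I, P2:I | bus: BusUpgr
[6] P1: load  L2 | P0:S(38), P1:S(38), P2:I | bus: BusRd,Flush
[7] P0: store L4 := 27 | P0:M(27), P1:I, P2:I | bus: BusRdX
[8] P0: store L1 := 62 | P0:M(62), P1:I, P2:I | bus: none
[9] P0: store L2 := 58 | P0:M(58), P1:I, P2:I | bus: BusUpgr
[10] P1: store L3 := 55 | P0:I, P1:M(55), P2:I | bus: BusRdX
[11] P2: store L3 := 10 | P0:I, P1:I, P2:M(10) | bus: BusRdX,Flush
[12] P1: load  L5 | P0:I, P1:E(50), P2:I | bus: BusRd
[13] P0: load  L2 | P0:M(58), P1:I, P2:I | bus: none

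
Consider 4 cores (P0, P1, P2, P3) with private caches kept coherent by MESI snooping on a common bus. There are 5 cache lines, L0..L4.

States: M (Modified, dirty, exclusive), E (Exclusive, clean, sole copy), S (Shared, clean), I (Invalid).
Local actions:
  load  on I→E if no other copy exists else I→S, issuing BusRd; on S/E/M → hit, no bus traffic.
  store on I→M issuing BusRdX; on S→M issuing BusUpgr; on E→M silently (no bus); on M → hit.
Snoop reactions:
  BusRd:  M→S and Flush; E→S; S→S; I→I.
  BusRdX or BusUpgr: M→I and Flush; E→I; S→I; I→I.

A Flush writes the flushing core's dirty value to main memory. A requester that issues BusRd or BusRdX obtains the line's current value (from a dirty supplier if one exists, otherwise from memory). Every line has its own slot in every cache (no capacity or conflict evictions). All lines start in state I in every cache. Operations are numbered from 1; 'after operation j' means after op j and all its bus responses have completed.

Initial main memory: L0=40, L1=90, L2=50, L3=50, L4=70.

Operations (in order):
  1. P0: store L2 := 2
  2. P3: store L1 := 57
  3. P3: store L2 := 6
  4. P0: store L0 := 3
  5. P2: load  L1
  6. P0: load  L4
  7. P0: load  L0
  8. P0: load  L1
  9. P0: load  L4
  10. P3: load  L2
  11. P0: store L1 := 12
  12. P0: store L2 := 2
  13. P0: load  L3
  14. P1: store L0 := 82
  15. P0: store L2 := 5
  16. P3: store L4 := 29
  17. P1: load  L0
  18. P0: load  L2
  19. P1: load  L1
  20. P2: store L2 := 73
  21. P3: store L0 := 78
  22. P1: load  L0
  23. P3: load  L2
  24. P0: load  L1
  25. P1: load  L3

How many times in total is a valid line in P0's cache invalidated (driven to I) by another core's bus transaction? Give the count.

1. P0: store L2 := 2  bus=[BusRdX]  L2: P0=M P1=I P2=I P3=I  mem[L2]=50
2. P3: store L1 := 57  bus=[BusRdX]  L1: P0=I P1=I P2=I P3=M  mem[L1]=90
3. P3: store L2 := 6  bus=[BusRdX,Flush]  L2: P0=I P1=I P2=I P3=M  mem[L2]=2
4. P0: store L0 := 3  bus=[BusRdX]  L0: P0=M P1=I P2=I P3=I  mem[L0]=40
5. P2: load  L1  bus=[BusRd,Flush]  L1: P0=I P1=I P2=S P3=S  mem[L1]=57
6. P0: load  L4  bus=[BusRd]  L4: P0=E P1=I P2=I P3=I  mem[L4]=70
7. P0: load  L0  bus=[-]  L0: P0=M P1=I P2=I P3=I  mem[L0]=40
8. P0: load  L1  bus=[BusRd]  L1: P0=S P1=I P2=S P3=S  mem[L1]=57
9. P0: load  L4  bus=[-]  L4: P0=E P1=I P2=I P3=I  mem[L4]=70
10. P3: load  L2  bus=[-]  L2: P0=I P1=I P2=I P3=M  mem[L2]=2
11. P0: store L1 := 12  bus=[BusUpgr]  L1: P0=M P1=I P2=I P3=I  mem[L1]=57
12. P0: store L2 := 2  bus=[BusRdX,Flush]  L2: P0=M P1=I P2=I P3=I  mem[L2]=6
13. P0: load  L3  bus=[BusRd]  L3: P0=E P1=I P2=I P3=I  mem[L3]=50
14. P1: store L0 := 82  bus=[BusRdX,Flush]  L0: P0=I P1=M P2=I P3=I  mem[L0]=3
15. P0: store L2 := 5  bus=[-]  L2: P0=M P1=I P2=I P3=I  mem[L2]=6
16. P3: store L4 := 29  bus=[BusRdX]  L4: P0=I P1=I P2=I P3=M  mem[L4]=70
17. P1: load  L0  bus=[-]  L0: P0=I P1=M P2=I P3=I  mem[L0]=3
18. P0: load  L2  bus=[-]  L2: P0=M P1=I P2=I P3=I  mem[L2]=6
19. P1: load  L1  bus=[BusRd,Flush]  L1: P0=S P1=S P2=I P3=I  mem[L1]=12
20. P2: store L2 := 73  bus=[BusRdX,Flush]  L2: P0=I P1=I P2=M P3=I  mem[L2]=5
21. P3: store L0 := 78  bus=[BusRdX,Flush]  L0: P0=I P1=I P2=I P3=M  mem[L0]=82
22. P1: load  L0  bus=[BusRd,Flush]  L0: P0=I P1=S P2=I P3=S  mem[L0]=78
23. P3: load  L2  bus=[BusRd,Flush]  L2: P0=I P1=I P2=S P3=S  mem[L2]=73
24. P0: load  L1  bus=[-]  L1: P0=S P1=S P2=I P3=I  mem[L1]=12
25. P1: load  L3  bus=[BusRd]  L3: P0=S P1=S P2=I P3=I  mem[L3]=50

invalidations = 4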